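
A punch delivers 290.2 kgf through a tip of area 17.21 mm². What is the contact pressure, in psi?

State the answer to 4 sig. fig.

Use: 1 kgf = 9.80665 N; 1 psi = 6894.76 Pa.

2.398×10⁴ psi

290.2 kgf × 9.80665 → 2845.89 N
17.21 mm² × 10⁻⁶ → 1.721×10⁻⁵ m²
P = F / A = 2845.89 N / 1.721×10⁻⁵ m² = 1.65363×10⁸ Pa
1.65363×10⁸ Pa ÷ (6894.76 Pa/psi) = 23983.9 psi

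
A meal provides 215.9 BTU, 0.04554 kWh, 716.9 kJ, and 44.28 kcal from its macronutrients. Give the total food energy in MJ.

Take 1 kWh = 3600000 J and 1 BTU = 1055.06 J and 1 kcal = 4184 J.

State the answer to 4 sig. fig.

215.9 BTU × 1055.06 = 227787 J
0.04554 kWh × 3600000 = 163944 J
716.9 kJ × 1000 = 716900 J
44.28 kcal × 4184 = 185268 J
Combined: 227787 + 163944 + 716900 + 185268 = 1.2939×10⁶ J
In MJ: 1.2939×10⁶ / 1000000 = 1.2939 MJ

1.294 MJ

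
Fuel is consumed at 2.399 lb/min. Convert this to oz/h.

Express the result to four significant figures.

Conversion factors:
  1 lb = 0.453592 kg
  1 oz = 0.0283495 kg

2303 oz/h

2.399 lb/min × 0.453592 kg/lb ÷ 60 s/min = 0.0181361 kg/s
0.0181361 kg/s ÷ 0.0283495 kg/oz × 3600 s/h = 2303.04 oz/h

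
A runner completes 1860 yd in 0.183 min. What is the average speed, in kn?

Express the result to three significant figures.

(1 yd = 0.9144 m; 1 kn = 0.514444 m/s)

301 kn

1860 yd × 0.9144 → 1700.78 m
0.183 min × 60 → 10.98 s
v = d / t = 1700.78 m / 10.98 s = 154.898 m/s
154.898 m/s ÷ (0.514444 m/s/kn) = 301.098 kn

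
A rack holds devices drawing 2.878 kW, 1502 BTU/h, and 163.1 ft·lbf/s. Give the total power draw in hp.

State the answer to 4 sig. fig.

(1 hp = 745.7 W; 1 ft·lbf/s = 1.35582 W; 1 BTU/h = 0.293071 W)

4.746 hp

2.878 kW × 1000 = 2878 W
1502 BTU/h × 0.293071 = 440.193 W
163.1 ft·lbf/s × 1.35582 = 221.134 W
Combined: 2878 + 440.193 + 221.134 = 3539.33 W
In hp: 3539.33 / 745.7 = 4.74632 hp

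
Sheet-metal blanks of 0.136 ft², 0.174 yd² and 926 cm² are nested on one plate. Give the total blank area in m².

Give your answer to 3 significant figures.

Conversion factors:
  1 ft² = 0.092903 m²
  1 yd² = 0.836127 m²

0.136 ft² × 0.092903 = 0.0126348 m²
0.174 yd² × 0.836127 = 0.145486 m²
926 cm² × 0.0001 = 0.0926 m²
Sum: 0.0126348 + 0.145486 + 0.0926 = 0.250721 m²

0.251 m²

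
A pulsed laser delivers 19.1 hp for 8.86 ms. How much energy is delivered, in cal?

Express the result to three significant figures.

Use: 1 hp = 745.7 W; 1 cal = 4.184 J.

19.1 hp × 745.7 → 14242.9 W
8.86 ms × 0.001 → 0.00886 s
E = P × t = 14242.9 W × 0.00886 s = 126.192 J
126.192 J ÷ (4.184 J/cal) = 30.1606 cal

30.2 cal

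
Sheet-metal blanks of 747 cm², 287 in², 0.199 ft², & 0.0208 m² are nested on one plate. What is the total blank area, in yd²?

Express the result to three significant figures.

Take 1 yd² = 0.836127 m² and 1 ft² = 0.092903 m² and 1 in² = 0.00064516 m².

0.358 yd²

747 cm² × 0.0001 = 0.0747 m²
287 in² × 0.00064516 = 0.185161 m²
0.199 ft² × 0.092903 = 0.0184877 m²
0.0208 m² (already m²)
Sum: 0.0747 + 0.185161 + 0.0184877 + 0.0208 = 0.299149 m²
In yd²: 0.299149 / 0.836127 = 0.357779 yd²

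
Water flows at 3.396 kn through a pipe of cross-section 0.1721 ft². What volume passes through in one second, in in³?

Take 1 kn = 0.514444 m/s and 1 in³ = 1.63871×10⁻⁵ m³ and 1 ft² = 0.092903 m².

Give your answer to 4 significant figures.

3.396 kn × 0.514444 → 1.74705 m/s
0.1721 ft² × 0.092903 → 0.0159886 m²
V = v × A × t = 1.74705 m/s × 0.0159886 m² × 1 s = 0.0279329 m³
0.0279329 m³ ÷ (1.63871×10⁻⁵ m³/in³) = 1704.57 in³

1705 in³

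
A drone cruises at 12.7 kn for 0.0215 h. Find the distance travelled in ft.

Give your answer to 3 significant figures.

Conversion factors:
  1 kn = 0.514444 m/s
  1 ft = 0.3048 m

1660 ft

12.7 kn × 0.514444 = 6.53344 m/s
0.0215 h × 3600 = 77.4 s
d = v × t = 6.53344 m/s × 77.4 s = 505.688 m
505.688 m ÷ (0.3048 m/ft) = 1659.08 ft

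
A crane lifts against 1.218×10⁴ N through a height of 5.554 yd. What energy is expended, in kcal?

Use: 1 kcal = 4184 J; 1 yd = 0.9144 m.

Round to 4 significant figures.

5.554 yd × 0.9144 → 5.07858 m
W = F × d = 12180 N × 5.07858 m = 61857.1 J
61857.1 J ÷ (4184 J/kcal) = 14.7842 kcal

14.78 kcal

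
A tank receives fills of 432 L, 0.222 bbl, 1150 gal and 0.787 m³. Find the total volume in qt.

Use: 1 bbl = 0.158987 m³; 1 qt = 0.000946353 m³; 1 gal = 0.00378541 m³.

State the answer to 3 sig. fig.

5930 qt

432 L × 0.001 = 0.432 m³
0.222 bbl × 0.158987 = 0.0352951 m³
1150 gal × 0.00378541 = 4.35322 m³
0.787 m³ (already m³)
Combined: 0.432 + 0.0352951 + 4.35322 + 0.787 = 5.60752 m³
In qt: 5.60752 / 0.000946353 = 5925.4 qt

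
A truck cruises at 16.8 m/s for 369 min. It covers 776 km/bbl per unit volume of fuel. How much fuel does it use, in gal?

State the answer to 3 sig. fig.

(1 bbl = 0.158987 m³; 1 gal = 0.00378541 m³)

369 min → 22140 s
d = v × t = 16.8 × 22140 = 371952 m
776 km/bbl → 4.8809×10⁶ m/m³
V = d / (distance per unit fuel) = 371952 / 4.8809×10⁶ = 0.0762056 m³
In gal: 0.0762056 / 0.00378541 = 20.1314 gal

20.1 gal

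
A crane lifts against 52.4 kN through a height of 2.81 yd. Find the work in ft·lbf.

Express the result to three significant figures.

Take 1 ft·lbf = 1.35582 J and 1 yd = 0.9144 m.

9.93×10⁴ ft·lbf

52.4 kN × 1000 → 52400 N
2.81 yd × 0.9144 → 2.56946 m
W = F × d = 52400 N × 2.56946 m = 134640 J
134640 J ÷ (1.35582 J/ft·lbf) = 99305.2 ft·lbf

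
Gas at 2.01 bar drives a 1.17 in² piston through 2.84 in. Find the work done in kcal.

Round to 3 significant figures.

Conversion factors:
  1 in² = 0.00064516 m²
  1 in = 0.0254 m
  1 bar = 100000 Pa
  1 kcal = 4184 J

0.00262 kcal

2.01 bar → 201000 Pa
1.17 in² → 7.54837×10⁻⁴ m²
F = P × A = 201000 × 7.54837×10⁻⁴ = 151.722 N
2.84 in → 0.072136 m
W = F × d = 151.722 × 0.072136 = 10.9446 J
In kcal: 10.9446 / 4184 = 0.00261582 kcal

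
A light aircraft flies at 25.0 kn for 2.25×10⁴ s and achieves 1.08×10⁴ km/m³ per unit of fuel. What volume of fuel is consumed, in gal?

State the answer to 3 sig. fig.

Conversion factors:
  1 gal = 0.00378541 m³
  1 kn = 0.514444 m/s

25.0 kn → 12.8611 m/s
d = v × t = 12.8611 × 22500 = 289375 m
1.08×10⁴ km/m³ → 1.08×10⁷ m/m³
V = d / (distance per unit fuel) = 289375 / 1.08×10⁷ = 0.026794 m³
In gal: 0.026794 / 0.00378541 = 7.07823 gal

7.08 gal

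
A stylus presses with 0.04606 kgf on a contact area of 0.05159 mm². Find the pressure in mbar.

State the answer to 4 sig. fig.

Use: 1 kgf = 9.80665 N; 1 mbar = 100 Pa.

8.755×10⁴ mbar

0.04606 kgf × 9.80665 → 0.451694 N
0.05159 mm² × 10⁻⁶ → 5.159×10⁻⁸ m²
P = F / A = 0.451694 N / 5.159×10⁻⁸ m² = 8.75546×10⁶ Pa
8.75546×10⁶ Pa ÷ (100 Pa/mbar) = 87554.6 mbar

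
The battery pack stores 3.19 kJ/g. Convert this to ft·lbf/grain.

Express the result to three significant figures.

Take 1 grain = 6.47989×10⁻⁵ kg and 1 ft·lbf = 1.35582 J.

152 ft·lbf/grain

3.19 kJ/g × 1000 J/kJ ÷ 0.001 kg/g = 3.19×10⁶ J/kg
3.19×10⁶ J/kg ÷ 1.35582 J/ft·lbf × 6.47989×10⁻⁵ kg/grain = 152.46 ft·lbf/grain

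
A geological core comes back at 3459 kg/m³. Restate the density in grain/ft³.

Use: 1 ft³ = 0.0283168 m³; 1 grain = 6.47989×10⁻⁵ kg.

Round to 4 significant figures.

1.512×10⁶ grain/ft³

3459 kg/m³ is already 3459 kg/m³
3459 kg/m³ ÷ 6.47989×10⁻⁵ kg/grain × 0.0283168 m³/ft³ = 1.51157×10⁶ grain/ft³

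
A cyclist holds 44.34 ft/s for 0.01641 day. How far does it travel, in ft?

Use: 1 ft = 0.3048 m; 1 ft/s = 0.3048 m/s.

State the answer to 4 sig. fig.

44.34 ft/s × 0.3048 → 13.5148 m/s
0.01641 day × 86400 → 1417.82 s
d = v × t = 13.5148 m/s × 1417.82 s = 19161.6 m
19161.6 m ÷ (0.3048 m/ft) = 62866.1 ft

6.287×10⁴ ft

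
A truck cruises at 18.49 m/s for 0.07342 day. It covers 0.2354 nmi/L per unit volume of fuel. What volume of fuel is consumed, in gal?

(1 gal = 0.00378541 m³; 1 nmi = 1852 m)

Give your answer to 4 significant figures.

0.07342 day → 6343.49 s
d = v × t = 18.49 × 6343.49 = 117291 m
0.2354 nmi/L → 435961 m/m³
V = d / (distance per unit fuel) = 117291 / 435961 = 0.26904 m³
In gal: 0.26904 / 0.00378541 = 71.0729 gal

71.07 gal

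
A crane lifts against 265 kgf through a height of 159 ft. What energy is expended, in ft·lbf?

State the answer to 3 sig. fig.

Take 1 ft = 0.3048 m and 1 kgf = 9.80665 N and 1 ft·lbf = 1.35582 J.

9.29×10⁴ ft·lbf

265 kgf × 9.80665 → 2598.76 N
159 ft × 0.3048 → 48.4632 m
W = F × d = 2598.76 N × 48.4632 m = 125944 J
125944 J ÷ (1.35582 J/ft·lbf) = 92891.4 ft·lbf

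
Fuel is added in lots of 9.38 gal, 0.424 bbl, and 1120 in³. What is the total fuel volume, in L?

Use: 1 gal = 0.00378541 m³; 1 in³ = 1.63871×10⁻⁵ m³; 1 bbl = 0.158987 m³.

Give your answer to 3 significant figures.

121 L

9.38 gal × 0.00378541 → 0.0355071 m³
0.424 bbl × 0.158987 → 0.0674105 m³
1120 in³ × 1.63871×10⁻⁵ → 0.0183536 m³
Total: 0.0355071 + 0.0674105 + 0.0183536 = 0.121271 m³
In L: 0.121271 / 0.001 = 121.271 L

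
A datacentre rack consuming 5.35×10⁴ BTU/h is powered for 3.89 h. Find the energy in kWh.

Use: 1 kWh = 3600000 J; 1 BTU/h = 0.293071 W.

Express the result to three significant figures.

5.35×10⁴ BTU/h × 0.293071 → 15679.3 W
3.89 h × 3600 → 14004 s
E = P × t = 15679.3 W × 14004 s = 2.19573×10⁸ J
2.19573×10⁸ J ÷ (3600000 J/kWh) = 60.9925 kWh

61.0 kWh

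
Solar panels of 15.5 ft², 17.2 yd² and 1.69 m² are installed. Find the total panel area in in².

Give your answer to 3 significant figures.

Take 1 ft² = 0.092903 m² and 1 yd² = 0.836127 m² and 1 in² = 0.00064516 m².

15.5 ft² × 0.092903 = 1.44 m²
17.2 yd² × 0.836127 = 14.3814 m²
1.69 m² (already m²)
Combined: 1.44 + 14.3814 + 1.69 = 17.5114 m²
In in²: 17.5114 / 0.00064516 = 27142.7 in²

2.71×10⁴ in²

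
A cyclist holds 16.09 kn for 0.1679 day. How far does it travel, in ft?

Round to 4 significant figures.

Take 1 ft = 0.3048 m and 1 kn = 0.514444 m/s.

16.09 kn × 0.514444 = 8.2774 m/s
0.1679 day × 86400 = 14506.6 s
d = v × t = 8.2774 m/s × 14506.6 s = 120077 m
120077 m ÷ (0.3048 m/ft) = 393953 ft

3.940×10⁵ ft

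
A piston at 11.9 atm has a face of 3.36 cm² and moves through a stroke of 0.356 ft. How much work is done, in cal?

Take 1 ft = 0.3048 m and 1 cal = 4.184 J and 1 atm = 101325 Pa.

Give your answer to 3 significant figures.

11.9 atm → 1.20577×10⁶ Pa
3.36 cm² → 3.36×10⁻⁴ m²
F = P × A = 1.20577×10⁶ × 3.36×10⁻⁴ = 405.139 N
0.356 ft → 0.108509 m
W = F × d = 405.139 × 0.108509 = 43.9612 J
In cal: 43.9612 / 4.184 = 10.507 cal

10.5 cal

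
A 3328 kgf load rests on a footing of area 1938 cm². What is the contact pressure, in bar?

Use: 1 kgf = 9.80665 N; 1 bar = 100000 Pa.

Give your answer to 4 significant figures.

3328 kgf × 9.80665 = 32636.5 N
1938 cm² × 0.0001 = 0.1938 m²
P = F / A = 32636.5 N / 0.1938 m² = 168403 Pa
168403 Pa ÷ (100000 Pa/bar) = 1.68403 bar

1.684 bar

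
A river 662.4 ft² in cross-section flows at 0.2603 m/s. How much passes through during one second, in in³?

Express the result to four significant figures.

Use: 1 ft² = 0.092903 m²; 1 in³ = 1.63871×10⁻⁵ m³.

9.775×10⁵ in³

662.4 ft² × 0.092903 → 61.5389 m²
V = v × A × t = 0.2603 m/s × 61.5389 m² × 1 s = 16.0186 m³
16.0186 m³ ÷ (1.63871×10⁻⁵ m³/in³) = 977513 in³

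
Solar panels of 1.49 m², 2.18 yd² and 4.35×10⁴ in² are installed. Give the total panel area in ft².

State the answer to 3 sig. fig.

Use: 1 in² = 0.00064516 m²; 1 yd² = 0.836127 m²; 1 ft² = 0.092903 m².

338 ft²

1.49 m² (already m²)
2.18 yd² × 0.836127 → 1.82276 m²
4.35×10⁴ in² × 0.00064516 → 28.0645 m²
Total: 1.49 + 1.82276 + 28.0645 = 31.3773 m²
In ft²: 31.3773 / 0.092903 = 337.743 ft²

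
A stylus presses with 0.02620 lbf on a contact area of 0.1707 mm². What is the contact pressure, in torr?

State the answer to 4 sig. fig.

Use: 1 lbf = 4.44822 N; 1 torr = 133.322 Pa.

5121 torr

0.02620 lbf × 4.44822 = 0.116543 N
0.1707 mm² × 10⁻⁶ = 1.707×10⁻⁷ m²
P = F / A = 0.116543 N / 1.707×10⁻⁷ m² = 682736 Pa
682736 Pa ÷ (133.322 Pa/torr) = 5120.96 torr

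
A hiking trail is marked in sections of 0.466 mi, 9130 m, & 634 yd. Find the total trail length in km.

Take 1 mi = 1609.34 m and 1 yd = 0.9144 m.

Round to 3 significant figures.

0.466 mi × 1609.34 = 749.952 m
9130 m (already m)
634 yd × 0.9144 = 579.73 m
Sum: 749.952 + 9130 + 579.73 = 10459.7 m
In km: 10459.7 / 1000 = 10.4597 km

10.5 km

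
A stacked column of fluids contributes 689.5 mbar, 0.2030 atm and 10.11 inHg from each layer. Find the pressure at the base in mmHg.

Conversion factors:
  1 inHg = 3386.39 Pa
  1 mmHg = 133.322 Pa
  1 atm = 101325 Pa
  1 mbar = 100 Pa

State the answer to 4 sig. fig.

689.5 mbar × 100 = 68950 Pa
0.2030 atm × 101325 = 20569 Pa
10.11 inHg × 3386.39 = 34236.4 Pa
Combined: 68950 + 20569 + 34236.4 = 123755 Pa
In mmHg: 123755 / 133.322 = 928.241 mmHg

928.2 mmHg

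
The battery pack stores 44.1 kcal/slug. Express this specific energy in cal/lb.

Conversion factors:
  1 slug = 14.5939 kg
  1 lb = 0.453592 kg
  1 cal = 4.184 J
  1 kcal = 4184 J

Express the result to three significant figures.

1370 cal/lb

44.1 kcal/slug × 4184 J/kcal ÷ 14.5939 kg/slug = 12643.3 J/kg
12643.3 J/kg ÷ 4.184 J/cal × 0.453592 kg/lb = 1370.67 cal/lb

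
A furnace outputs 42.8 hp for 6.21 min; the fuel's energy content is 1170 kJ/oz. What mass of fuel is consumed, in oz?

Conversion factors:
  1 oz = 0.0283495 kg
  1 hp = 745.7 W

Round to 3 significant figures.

42.8 hp → 31916 W
6.21 min → 372.6 s
E = P × t = 31916 × 372.6 = 1.18919×10⁷ J
1170 kJ/oz → 4.12706×10⁷ J/kg
m = E / e_s = 1.18919×10⁷ / 4.12706×10⁷ = 0.288145 kg
In oz: 0.288145 / 0.0283495 = 10.164 oz

10.2 oz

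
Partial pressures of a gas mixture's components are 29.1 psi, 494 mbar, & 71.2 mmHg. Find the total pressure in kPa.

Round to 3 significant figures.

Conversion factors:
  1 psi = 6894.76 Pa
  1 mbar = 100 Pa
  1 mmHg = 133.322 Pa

29.1 psi × 6894.76 → 200638 Pa
494 mbar × 100 → 49400 Pa
71.2 mmHg × 133.322 → 9492.53 Pa
Sum: 200638 + 49400 + 9492.53 = 259531 Pa
In kPa: 259531 / 1000 = 259.531 kPa

260 kPa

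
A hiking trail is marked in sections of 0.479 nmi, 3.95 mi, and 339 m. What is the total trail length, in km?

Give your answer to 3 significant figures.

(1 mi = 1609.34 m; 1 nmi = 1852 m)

7.58 km

0.479 nmi × 1852 → 887.108 m
3.95 mi × 1609.34 → 6356.89 m
339 m (already m)
Total: 887.108 + 6356.89 + 339 = 7583 m
In km: 7583 / 1000 = 7.583 km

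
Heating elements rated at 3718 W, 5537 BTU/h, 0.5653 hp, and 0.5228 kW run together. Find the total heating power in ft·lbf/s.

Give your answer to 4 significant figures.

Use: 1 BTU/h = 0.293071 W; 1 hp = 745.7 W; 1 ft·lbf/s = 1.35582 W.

4636 ft·lbf/s

3718 W (already W)
5537 BTU/h × 0.293071 = 1622.73 W
0.5653 hp × 745.7 = 421.544 W
0.5228 kW × 1000 = 522.8 W
Total: 3718 + 1622.73 + 421.544 + 522.8 = 6285.07 W
In ft·lbf/s: 6285.07 / 1.35582 = 4635.62 ft·lbf/s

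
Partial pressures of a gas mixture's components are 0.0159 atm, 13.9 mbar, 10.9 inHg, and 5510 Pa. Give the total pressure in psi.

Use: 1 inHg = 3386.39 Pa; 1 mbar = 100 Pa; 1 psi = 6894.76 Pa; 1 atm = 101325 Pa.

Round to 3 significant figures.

6.59 psi

0.0159 atm × 101325 → 1611.07 Pa
13.9 mbar × 100 → 1390 Pa
10.9 inHg × 3386.39 → 36911.7 Pa
5510 Pa (already Pa)
Combined: 1611.07 + 1390 + 36911.7 + 5510 = 45422.8 Pa
In psi: 45422.8 / 6894.76 = 6.58802 psi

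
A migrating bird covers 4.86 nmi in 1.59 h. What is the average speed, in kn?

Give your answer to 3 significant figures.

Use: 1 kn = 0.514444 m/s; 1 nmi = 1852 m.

3.06 kn

4.86 nmi × 1852 → 9000.72 m
1.59 h × 3600 → 5724 s
v = d / t = 9000.72 m / 5724 s = 1.57245 m/s
1.57245 m/s ÷ (0.514444 m/s/kn) = 3.0566 kn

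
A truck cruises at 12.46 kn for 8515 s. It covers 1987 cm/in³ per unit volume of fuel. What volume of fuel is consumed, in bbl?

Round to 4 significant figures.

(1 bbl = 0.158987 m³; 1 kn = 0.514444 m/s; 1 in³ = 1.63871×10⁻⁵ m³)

0.2831 bbl

12.46 kn → 6.40997 m/s
d = v × t = 6.40997 × 8515 = 54580.9 m
1987 cm/in³ → 1.21254×10⁶ m/m³
V = d / (distance per unit fuel) = 54580.9 / 1.21254×10⁶ = 0.0450137 m³
In bbl: 0.0450137 / 0.158987 = 0.283128 bbl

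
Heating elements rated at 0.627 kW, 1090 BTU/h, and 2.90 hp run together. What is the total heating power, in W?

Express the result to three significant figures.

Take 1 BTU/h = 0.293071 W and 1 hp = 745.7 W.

0.627 kW × 1000 = 627 W
1090 BTU/h × 0.293071 = 319.447 W
2.90 hp × 745.7 = 2162.53 W
Sum: 627 + 319.447 + 2162.53 = 3108.98 W

3110 W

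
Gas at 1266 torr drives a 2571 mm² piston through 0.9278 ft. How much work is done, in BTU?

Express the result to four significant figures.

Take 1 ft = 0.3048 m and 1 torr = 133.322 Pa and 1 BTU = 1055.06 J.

1266 torr → 168786 Pa
2571 mm² → 0.002571 m²
F = P × A = 168786 × 0.002571 = 433.949 N
0.9278 ft → 0.282793 m
W = F × d = 433.949 × 0.282793 = 122.718 J
In BTU: 122.718 / 1055.06 = 0.116314 BTU

0.1163 BTU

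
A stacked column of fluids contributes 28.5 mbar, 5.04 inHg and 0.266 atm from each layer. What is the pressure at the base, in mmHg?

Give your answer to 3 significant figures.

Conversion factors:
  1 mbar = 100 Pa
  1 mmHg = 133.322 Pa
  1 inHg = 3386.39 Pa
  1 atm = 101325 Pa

28.5 mbar × 100 = 2850 Pa
5.04 inHg × 3386.39 = 17067.4 Pa
0.266 atm × 101325 = 26952.4 Pa
Sum: 2850 + 17067.4 + 26952.4 = 46869.8 Pa
In mmHg: 46869.8 / 133.322 = 351.553 mmHg

352 mmHg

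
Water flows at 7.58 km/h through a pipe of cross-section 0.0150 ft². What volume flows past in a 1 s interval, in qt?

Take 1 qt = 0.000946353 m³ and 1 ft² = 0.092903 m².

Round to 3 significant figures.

7.58 km/h × (1/3.6) → 2.10556 m/s
0.0150 ft² × 0.092903 → 0.00139354 m²
V = v × A × t = 2.10556 m/s × 0.00139354 m² × 1 s = 0.00293418 m³
0.00293418 m³ ÷ (0.000946353 m³/qt) = 3.10051 qt

3.10 qt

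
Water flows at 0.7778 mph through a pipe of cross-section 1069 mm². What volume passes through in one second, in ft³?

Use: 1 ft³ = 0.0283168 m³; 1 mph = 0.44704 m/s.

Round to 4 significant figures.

0.7778 mph × 0.44704 → 0.347708 m/s
1069 mm² × 10⁻⁶ → 0.001069 m²
V = v × A × t = 0.347708 m/s × 0.001069 m² × 1 s = 3.717×10⁻⁴ m³
3.717×10⁻⁴ m³ ÷ (0.0283168 m³/ft³) = 0.0131265 ft³

0.01313 ft³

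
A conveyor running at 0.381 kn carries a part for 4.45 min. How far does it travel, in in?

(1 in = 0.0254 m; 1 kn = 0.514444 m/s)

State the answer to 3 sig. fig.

0.381 kn × 0.514444 → 0.196003 m/s
4.45 min × 60 → 267 s
d = v × t = 0.196003 m/s × 267 s = 52.3328 m
52.3328 m ÷ (0.0254 m/in) = 2060.35 in

2060 in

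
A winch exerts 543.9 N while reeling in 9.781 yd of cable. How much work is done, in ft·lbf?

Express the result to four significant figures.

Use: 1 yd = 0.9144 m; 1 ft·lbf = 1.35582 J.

9.781 yd × 0.9144 = 8.94375 m
W = F × d = 543.9 N × 8.94375 m = 4864.51 J
4864.51 J ÷ (1.35582 J/ft·lbf) = 3587.87 ft·lbf

3588 ft·lbf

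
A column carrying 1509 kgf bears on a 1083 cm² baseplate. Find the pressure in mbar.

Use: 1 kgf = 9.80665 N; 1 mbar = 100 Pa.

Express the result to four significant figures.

1366 mbar

1509 kgf × 9.80665 = 14798.2 N
1083 cm² × 0.0001 = 0.1083 m²
P = F / A = 14798.2 N / 0.1083 m² = 136641 Pa
136641 Pa ÷ (100 Pa/mbar) = 1366.41 mbar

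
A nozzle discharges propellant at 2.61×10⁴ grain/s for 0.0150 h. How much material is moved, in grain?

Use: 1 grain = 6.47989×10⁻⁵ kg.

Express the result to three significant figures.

1.41×10⁶ grain

2.61×10⁴ grain/s → 1.69125 kg/s
0.0150 h → 54 s
m = ṁ × t = 1.69125 × 54 = 91.3275 kg
In grain: 91.3275 / 6.47989×10⁻⁵ = 1.4094×10⁶ grain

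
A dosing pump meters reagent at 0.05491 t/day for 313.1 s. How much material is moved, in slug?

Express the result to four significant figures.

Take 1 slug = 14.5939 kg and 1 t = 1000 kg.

0.05491 t/day → 6.35532×10⁻⁴ kg/s
m = ṁ × t = 6.35532×10⁻⁴ × 313.1 = 0.198985 kg
In slug: 0.198985 / 14.5939 = 0.0136348 slug

0.01363 slug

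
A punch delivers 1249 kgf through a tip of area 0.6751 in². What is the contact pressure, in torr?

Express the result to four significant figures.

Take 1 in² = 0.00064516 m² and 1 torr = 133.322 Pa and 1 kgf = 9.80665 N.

2.109×10⁵ torr

1249 kgf × 9.80665 → 12248.5 N
0.6751 in² × 0.00064516 → 4.35548×10⁻⁴ m²
P = F / A = 12248.5 N / 4.35548×10⁻⁴ m² = 2.8122×10⁷ Pa
2.8122×10⁷ Pa ÷ (133.322 Pa/torr) = 210933 torr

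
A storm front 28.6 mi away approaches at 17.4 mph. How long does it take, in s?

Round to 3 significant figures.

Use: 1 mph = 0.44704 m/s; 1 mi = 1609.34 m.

5920 s

28.6 mi × 1609.34 = 46027.1 m
17.4 mph × 0.44704 = 7.7785 m/s
t = d / v = 46027.1 m / 7.7785 m/s = 5917.22 s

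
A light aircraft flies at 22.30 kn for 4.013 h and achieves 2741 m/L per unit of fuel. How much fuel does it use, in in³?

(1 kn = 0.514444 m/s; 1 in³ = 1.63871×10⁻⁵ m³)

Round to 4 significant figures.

22.30 kn → 11.4721 m/s
4.013 h → 14446.8 s
d = v × t = 11.4721 × 14446.8 = 165735 m
2741 m/L → 2.741×10⁶ m/m³
V = d / (distance per unit fuel) = 165735 / 2.741×10⁶ = 0.0604652 m³
In in³: 0.0604652 / 1.63871×10⁻⁵ = 3689.8 in³

3690 in³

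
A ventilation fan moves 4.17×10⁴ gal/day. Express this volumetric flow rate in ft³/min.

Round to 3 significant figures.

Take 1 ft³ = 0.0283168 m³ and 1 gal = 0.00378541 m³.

3.87 ft³/min

4.17×10⁴ gal/day × 0.00378541 m³/gal ÷ 86400 s/day = 0.00182699 m³/s
0.00182699 m³/s ÷ 0.0283168 m³/ft³ × 60 s/min = 3.87118 ft³/min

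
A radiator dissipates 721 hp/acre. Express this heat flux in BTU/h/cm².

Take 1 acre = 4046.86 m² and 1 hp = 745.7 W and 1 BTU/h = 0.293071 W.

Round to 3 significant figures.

721 hp/acre × 745.7 W/hp ÷ 4046.86 m²/acre = 132.856 W/m²
132.856 W/m² ÷ 0.293071 W/BTU/h × 0.0001 m²/cm² = 0.0453324 BTU/h/cm²

0.0453 BTU/h/cm²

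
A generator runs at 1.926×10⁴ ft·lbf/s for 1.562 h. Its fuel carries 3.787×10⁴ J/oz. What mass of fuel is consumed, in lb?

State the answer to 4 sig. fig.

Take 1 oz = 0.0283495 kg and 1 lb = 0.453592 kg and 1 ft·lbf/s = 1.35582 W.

242.3 lb

1.926×10⁴ ft·lbf/s → 26113.1 W
1.562 h → 5623.2 s
E = P × t = 26113.1 × 5623.2 = 1.46839×10⁸ J
3.787×10⁴ J/oz → 1.33583×10⁶ J/kg
m = E / e_s = 1.46839×10⁸ / 1.33583×10⁶ = 109.923 kg
In lb: 109.923 / 0.453592 = 242.339 lb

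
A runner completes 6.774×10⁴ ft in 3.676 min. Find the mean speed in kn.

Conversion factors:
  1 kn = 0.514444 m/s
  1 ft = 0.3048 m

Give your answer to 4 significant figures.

6.774×10⁴ ft × 0.3048 = 20647.2 m
3.676 min × 60 = 220.56 s
v = d / t = 20647.2 m / 220.56 s = 93.6126 m/s
93.6126 m/s ÷ (0.514444 m/s/kn) = 181.968 kn

182.0 kn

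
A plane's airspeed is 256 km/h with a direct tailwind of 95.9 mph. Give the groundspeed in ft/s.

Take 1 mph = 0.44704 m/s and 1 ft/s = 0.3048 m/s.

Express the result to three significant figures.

374 ft/s

256 km/h × (1/3.6) → 71.1111 m/s
95.9 mph × 0.44704 → 42.8711 m/s
Combined: 71.1111 + 42.8711 = 113.982 m/s
In ft/s: 113.982 / 0.3048 = 373.957 ft/s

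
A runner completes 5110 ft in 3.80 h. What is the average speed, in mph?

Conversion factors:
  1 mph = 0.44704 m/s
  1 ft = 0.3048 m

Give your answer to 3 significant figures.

5110 ft × 0.3048 → 1557.53 m
3.80 h × 3600 → 13680 s
v = d / t = 1557.53 m / 13680 s = 0.113855 m/s
0.113855 m/s ÷ (0.44704 m/s/mph) = 0.254686 mph

0.255 mph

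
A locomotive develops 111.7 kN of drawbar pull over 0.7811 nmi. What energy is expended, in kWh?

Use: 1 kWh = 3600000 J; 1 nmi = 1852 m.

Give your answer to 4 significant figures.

44.88 kWh

111.7 kN × 1000 = 111700 N
0.7811 nmi × 1852 = 1446.6 m
W = F × d = 111700 N × 1446.6 m = 1.61585×10⁸ J
1.61585×10⁸ J ÷ (3600000 J/kWh) = 44.8847 kWh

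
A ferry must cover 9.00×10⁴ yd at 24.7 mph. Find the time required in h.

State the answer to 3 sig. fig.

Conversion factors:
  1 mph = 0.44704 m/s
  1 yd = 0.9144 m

9.00×10⁴ yd × 0.9144 → 82296 m
24.7 mph × 0.44704 → 11.0419 m/s
t = d / v = 82296 m / 11.0419 m/s = 7453.07 s
7453.07 s ÷ (3600 s/h) = 2.0703 h

2.07 h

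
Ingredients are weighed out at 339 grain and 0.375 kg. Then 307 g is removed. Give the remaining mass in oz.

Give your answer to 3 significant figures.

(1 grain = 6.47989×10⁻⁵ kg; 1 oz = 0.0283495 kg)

339 grain × 6.47989×10⁻⁵ → 0.0219668 kg
0.375 kg (already kg)
307 g × 0.001 → 0.307 kg
Sum: 0.0219668 + 0.375 − 0.307 = 0.0899668 kg
In oz: 0.0899668 / 0.0283495 = 3.17349 oz

3.17 oz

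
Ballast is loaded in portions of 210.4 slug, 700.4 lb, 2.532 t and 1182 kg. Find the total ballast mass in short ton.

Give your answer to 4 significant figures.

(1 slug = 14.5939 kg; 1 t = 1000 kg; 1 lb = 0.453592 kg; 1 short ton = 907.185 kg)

210.4 slug × 14.5939 = 3070.56 kg
700.4 lb × 0.453592 = 317.696 kg
2.532 t × 1000 = 2532 kg
1182 kg (already kg)
Sum: 3070.56 + 317.696 + 2532 + 1182 = 7102.26 kg
In short ton: 7102.26 / 907.185 = 7.8289 short ton

7.829 short ton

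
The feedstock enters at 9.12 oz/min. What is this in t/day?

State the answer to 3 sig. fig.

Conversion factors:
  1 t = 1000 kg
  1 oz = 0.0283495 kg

0.372 t/day

9.12 oz/min × 0.0283495 kg/oz ÷ 60 s/min = 0.00430912 kg/s
0.00430912 kg/s ÷ 1000 kg/t × 86400 s/day = 0.372308 t/day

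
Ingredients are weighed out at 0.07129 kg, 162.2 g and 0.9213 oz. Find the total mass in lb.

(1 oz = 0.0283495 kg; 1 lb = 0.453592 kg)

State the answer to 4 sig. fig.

0.5723 lb

0.07129 kg (already kg)
162.2 g × 0.001 = 0.1622 kg
0.9213 oz × 0.0283495 = 0.0261184 kg
Total: 0.07129 + 0.1622 + 0.0261184 = 0.259608 kg
In lb: 0.259608 / 0.453592 = 0.572338 lb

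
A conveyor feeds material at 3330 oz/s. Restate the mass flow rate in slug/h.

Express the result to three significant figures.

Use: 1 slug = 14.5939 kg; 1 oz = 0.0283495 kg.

3330 oz/s × 0.0283495 kg/oz = 94.4038 kg/s
94.4038 kg/s ÷ 14.5939 kg/slug × 3600 s/h = 23287.4 slug/h

2.33×10⁴ slug/h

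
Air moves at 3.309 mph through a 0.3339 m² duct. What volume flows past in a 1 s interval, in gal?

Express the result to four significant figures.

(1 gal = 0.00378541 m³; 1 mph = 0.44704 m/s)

3.309 mph × 0.44704 → 1.47926 m/s
V = v × A × t = 1.47926 m/s × 0.3339 m² × 1 s = 0.493925 m³
0.493925 m³ ÷ (0.00378541 m³/gal) = 130.481 gal

130.5 gal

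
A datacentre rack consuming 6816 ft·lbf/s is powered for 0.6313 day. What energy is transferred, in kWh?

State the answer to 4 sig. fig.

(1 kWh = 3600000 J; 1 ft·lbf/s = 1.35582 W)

6816 ft·lbf/s × 1.35582 = 9241.27 W
0.6313 day × 86400 = 54544.3 s
E = P × t = 9241.27 W × 54544.3 s = 5.04059×10⁸ J
5.04059×10⁸ J ÷ (3600000 J/kWh) = 140.016 kWh

140.0 kWh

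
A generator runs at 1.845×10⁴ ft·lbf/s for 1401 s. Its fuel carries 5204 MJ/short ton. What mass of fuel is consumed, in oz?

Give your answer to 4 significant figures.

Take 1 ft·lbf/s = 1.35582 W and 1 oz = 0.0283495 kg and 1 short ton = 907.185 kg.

215.5 oz

1.845×10⁴ ft·lbf/s → 25014.9 W
E = P × t = 25014.9 × 1401 = 3.50459×10⁷ J
5204 MJ/short ton → 5.73643×10⁶ J/kg
m = E / e_s = 3.50459×10⁷ / 5.73643×10⁶ = 6.10936 kg
In oz: 6.10936 / 0.0283495 = 215.502 oz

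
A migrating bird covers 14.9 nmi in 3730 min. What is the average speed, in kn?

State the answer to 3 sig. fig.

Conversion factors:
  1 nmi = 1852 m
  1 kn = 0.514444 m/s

0.240 kn

14.9 nmi × 1852 = 27594.8 m
3730 min × 60 = 223800 s
v = d / t = 27594.8 m / 223800 s = 0.123301 m/s
0.123301 m/s ÷ (0.514444 m/s/kn) = 0.239678 kn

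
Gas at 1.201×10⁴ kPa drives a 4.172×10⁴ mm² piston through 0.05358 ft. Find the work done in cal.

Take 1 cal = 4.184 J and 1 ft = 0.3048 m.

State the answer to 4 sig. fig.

1.201×10⁴ kPa → 1.201×10⁷ Pa
4.172×10⁴ mm² → 0.04172 m²
F = P × A = 1.201×10⁷ × 0.04172 = 501057 N
0.05358 ft → 0.0163312 m
W = F × d = 501057 × 0.0163312 = 8182.86 J
In cal: 8182.86 / 4.184 = 1955.75 cal

1956 cal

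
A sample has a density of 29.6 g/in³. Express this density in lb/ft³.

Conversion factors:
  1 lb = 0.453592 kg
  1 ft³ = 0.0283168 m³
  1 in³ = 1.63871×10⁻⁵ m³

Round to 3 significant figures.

29.6 g/in³ × 0.001 kg/g ÷ 1.63871×10⁻⁵ m³/in³ = 1806.3 kg/m³
1806.3 kg/m³ ÷ 0.453592 kg/lb × 0.0283168 m³/ft³ = 112.764 lb/ft³

113 lb/ft³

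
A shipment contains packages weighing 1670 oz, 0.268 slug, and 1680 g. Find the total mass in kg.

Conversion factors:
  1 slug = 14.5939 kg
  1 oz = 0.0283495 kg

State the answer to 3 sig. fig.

1670 oz × 0.0283495 = 47.3437 kg
0.268 slug × 14.5939 = 3.91117 kg
1680 g × 0.001 = 1.68 kg
Total: 47.3437 + 3.91117 + 1.68 = 52.9349 kg

52.9 kg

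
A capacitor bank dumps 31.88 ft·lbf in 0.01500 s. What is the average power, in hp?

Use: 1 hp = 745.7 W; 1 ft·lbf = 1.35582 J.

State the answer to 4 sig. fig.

31.88 ft·lbf × 1.35582 → 43.2235 J
P = E / t = 43.2235 J / 0.015 s = 2881.57 W
2881.57 W ÷ (745.7 W/hp) = 3.86425 hp

3.864 hp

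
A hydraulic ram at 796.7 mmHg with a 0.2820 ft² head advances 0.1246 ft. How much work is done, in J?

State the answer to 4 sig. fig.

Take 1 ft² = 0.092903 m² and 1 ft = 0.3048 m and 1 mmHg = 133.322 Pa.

796.7 mmHg → 106218 Pa
0.2820 ft² → 0.0261986 m²
F = P × A = 106218 × 0.0261986 = 2782.76 N
0.1246 ft → 0.0379781 m
W = F × d = 2782.76 × 0.0379781 = 105.684 J

105.7 J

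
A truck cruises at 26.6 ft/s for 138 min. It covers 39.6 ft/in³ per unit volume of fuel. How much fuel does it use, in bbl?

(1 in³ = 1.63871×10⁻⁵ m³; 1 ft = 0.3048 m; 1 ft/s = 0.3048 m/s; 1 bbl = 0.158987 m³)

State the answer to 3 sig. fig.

0.573 bbl

26.6 ft/s → 8.10768 m/s
138 min → 8280 s
d = v × t = 8.10768 × 8280 = 67131.6 m
39.6 ft/in³ → 736560 m/m³
V = d / (distance per unit fuel) = 67131.6 / 736560 = 0.0911421 m³
In bbl: 0.0911421 / 0.158987 = 0.573268 bbl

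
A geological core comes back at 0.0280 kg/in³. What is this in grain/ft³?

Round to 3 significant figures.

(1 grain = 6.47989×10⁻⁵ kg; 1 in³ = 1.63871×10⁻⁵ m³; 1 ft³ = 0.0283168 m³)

0.0280 kg/in³ ÷ 1.63871×10⁻⁵ m³/in³ = 1708.66 kg/m³
1708.66 kg/m³ ÷ 6.47989×10⁻⁵ kg/grain × 0.0283168 m³/ft³ = 746676 grain/ft³

7.47×10⁵ grain/ft³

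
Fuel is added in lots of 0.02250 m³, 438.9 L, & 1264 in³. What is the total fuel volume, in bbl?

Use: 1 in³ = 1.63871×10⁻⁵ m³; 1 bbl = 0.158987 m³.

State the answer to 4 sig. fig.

3.032 bbl

0.02250 m³ (already m³)
438.9 L × 0.001 → 0.4389 m³
1264 in³ × 1.63871×10⁻⁵ → 0.0207133 m³
Sum: 0.0225 + 0.4389 + 0.0207133 = 0.482113 m³
In bbl: 0.482113 / 0.158987 = 3.03241 bbl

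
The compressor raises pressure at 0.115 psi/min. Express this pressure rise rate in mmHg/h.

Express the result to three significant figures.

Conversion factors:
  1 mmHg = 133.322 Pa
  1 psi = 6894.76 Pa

357 mmHg/h

0.115 psi/min × 6894.76 Pa/psi ÷ 60 s/min = 13.215 Pa/s
13.215 Pa/s ÷ 133.322 Pa/mmHg × 3600 s/h = 356.835 mmHg/h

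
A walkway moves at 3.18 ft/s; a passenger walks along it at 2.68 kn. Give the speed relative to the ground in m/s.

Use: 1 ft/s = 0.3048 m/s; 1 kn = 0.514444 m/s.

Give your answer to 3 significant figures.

2.35 m/s

3.18 ft/s × 0.3048 = 0.969264 m/s
2.68 kn × 0.514444 = 1.37871 m/s
Total: 0.969264 + 1.37871 = 2.34797 m/s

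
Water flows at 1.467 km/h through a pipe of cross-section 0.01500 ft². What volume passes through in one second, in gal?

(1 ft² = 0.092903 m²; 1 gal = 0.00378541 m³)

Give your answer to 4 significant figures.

0.1500 gal

1.467 km/h × (1/3.6) = 0.4075 m/s
0.01500 ft² × 0.092903 = 0.00139354 m²
V = v × A × t = 0.4075 m/s × 0.00139354 m² × 1 s = 5.67868×10⁻⁴ m³
5.67868×10⁻⁴ m³ ÷ (0.00378541 m³/gal) = 0.150015 gal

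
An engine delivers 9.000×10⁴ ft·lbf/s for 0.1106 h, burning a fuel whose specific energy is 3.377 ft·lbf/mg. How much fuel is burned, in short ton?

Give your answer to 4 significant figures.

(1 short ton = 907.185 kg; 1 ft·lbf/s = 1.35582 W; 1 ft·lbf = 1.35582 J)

0.01170 short ton

9.000×10⁴ ft·lbf/s → 122024 W
0.1106 h → 398.16 s
E = P × t = 122024 × 398.16 = 4.85851×10⁷ J
3.377 ft·lbf/mg → 4.5786×10⁶ J/kg
m = E / e_s = 4.85851×10⁷ / 4.5786×10⁶ = 10.6113 kg
In short ton: 10.6113 / 907.185 = 0.011697 short ton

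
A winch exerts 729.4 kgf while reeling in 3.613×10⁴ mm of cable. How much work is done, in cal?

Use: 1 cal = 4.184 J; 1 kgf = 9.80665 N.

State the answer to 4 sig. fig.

729.4 kgf × 9.80665 → 7152.97 N
3.613×10⁴ mm × 0.001 → 36.13 m
W = F × d = 7152.97 N × 36.13 m = 258437 J
258437 J ÷ (4.184 J/cal) = 61767.9 cal

6.177×10⁴ cal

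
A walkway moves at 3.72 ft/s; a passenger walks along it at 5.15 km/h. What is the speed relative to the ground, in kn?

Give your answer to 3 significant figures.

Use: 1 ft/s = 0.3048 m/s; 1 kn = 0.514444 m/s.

3.72 ft/s × 0.3048 = 1.13386 m/s
5.15 km/h × (1/3.6) = 1.43056 m/s
Total: 1.13386 + 1.43056 = 2.56442 m/s
In kn: 2.56442 / 0.514444 = 4.98484 kn

4.98 kn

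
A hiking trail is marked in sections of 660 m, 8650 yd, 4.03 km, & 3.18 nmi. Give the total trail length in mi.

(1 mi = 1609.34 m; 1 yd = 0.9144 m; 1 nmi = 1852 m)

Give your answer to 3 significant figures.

660 m (already m)
8650 yd × 0.9144 = 7909.56 m
4.03 km × 1000 = 4030 m
3.18 nmi × 1852 = 5889.36 m
Combined: 660 + 7909.56 + 4030 + 5889.36 = 18488.9 m
In mi: 18488.9 / 1609.34 = 11.4885 mi

11.5 mi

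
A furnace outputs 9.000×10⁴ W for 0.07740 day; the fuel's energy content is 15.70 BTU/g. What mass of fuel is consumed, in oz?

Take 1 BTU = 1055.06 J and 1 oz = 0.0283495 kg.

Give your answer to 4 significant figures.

1282 oz

0.07740 day → 6687.36 s
E = P × t = 90000 × 6687.36 = 6.01862×10⁸ J
15.70 BTU/g → 1.65644×10⁷ J/kg
m = E / e_s = 6.01862×10⁸ / 1.65644×10⁷ = 36.3347 kg
In oz: 36.3347 / 0.0283495 = 1281.67 oz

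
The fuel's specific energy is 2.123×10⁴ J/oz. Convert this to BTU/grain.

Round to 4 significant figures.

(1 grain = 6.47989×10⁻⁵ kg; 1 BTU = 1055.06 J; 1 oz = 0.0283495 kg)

2.123×10⁴ J/oz ÷ 0.0283495 kg/oz = 748867 J/kg
748867 J/kg ÷ 1055.06 J/BTU × 6.47989×10⁻⁵ kg/grain = 0.0459934 BTU/grain

0.04599 BTU/grain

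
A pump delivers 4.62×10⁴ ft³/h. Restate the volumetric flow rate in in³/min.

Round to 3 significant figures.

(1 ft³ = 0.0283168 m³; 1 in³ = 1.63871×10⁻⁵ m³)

4.62×10⁴ ft³/h × 0.0283168 m³/ft³ ÷ 3600 s/h = 0.363399 m³/s
0.363399 m³/s ÷ 1.63871×10⁻⁵ m³/in³ × 60 s/min = 1.33056×10⁶ in³/min

1.33×10⁶ in³/min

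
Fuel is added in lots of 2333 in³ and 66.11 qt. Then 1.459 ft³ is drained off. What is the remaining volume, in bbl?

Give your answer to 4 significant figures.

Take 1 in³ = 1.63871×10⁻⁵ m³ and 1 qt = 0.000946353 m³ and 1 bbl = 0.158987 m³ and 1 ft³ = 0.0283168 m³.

0.3741 bbl

2333 in³ × 1.63871×10⁻⁵ = 0.0382311 m³
66.11 qt × 0.000946353 = 0.0625634 m³
1.459 ft³ × 0.0283168 = 0.0413142 m³
Result: 0.0382311 + 0.0625634 − 0.0413142 = 0.0594803 m³
In bbl: 0.0594803 / 0.158987 = 0.374121 bbl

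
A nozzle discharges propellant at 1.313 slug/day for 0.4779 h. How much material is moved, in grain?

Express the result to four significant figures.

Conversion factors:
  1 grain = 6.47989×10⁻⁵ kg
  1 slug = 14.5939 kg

1.313 slug/day → 2.2178×10⁻⁴ kg/s
0.4779 h → 1720.44 s
m = ṁ × t = 2.2178×10⁻⁴ × 1720.44 = 0.381559 kg
In grain: 0.381559 / 6.47989×10⁻⁵ = 5888.36 grain

5888 grain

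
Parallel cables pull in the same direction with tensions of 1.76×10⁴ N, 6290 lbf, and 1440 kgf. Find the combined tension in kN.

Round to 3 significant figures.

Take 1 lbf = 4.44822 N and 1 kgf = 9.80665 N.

59.7 kN

1.76×10⁴ N (already N)
6290 lbf × 4.44822 = 27979.3 N
1440 kgf × 9.80665 = 14121.6 N
Sum: 17600 + 27979.3 + 14121.6 = 59700.9 N
In kN: 59700.9 / 1000 = 59.7009 kN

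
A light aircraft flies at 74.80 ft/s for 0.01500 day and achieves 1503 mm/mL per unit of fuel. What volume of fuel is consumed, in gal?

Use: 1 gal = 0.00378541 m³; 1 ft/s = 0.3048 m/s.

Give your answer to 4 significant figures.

74.80 ft/s → 22.799 m/s
0.01500 day → 1296 s
d = v × t = 22.799 × 1296 = 29547.5 m
1503 mm/mL → 1.503×10⁶ m/m³
V = d / (distance per unit fuel) = 29547.5 / 1.503×10⁶ = 0.019659 m³
In gal: 0.019659 / 0.00378541 = 5.19336 gal

5.193 gal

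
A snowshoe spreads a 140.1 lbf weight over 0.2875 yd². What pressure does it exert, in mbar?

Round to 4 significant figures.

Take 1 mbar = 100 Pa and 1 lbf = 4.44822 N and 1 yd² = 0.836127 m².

140.1 lbf × 4.44822 = 623.196 N
0.2875 yd² × 0.836127 = 0.240387 m²
P = F / A = 623.196 N / 0.240387 m² = 2592.47 Pa
2592.47 Pa ÷ (100 Pa/mbar) = 25.9247 mbar

25.92 mbar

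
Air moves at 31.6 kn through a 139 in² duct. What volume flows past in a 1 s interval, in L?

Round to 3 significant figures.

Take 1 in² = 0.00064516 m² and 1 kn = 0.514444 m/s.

1460 L

31.6 kn × 0.514444 → 16.2564 m/s
139 in² × 0.00064516 → 0.0896772 m²
V = v × A × t = 16.2564 m/s × 0.0896772 m² × 1 s = 1.45783 m³
1.45783 m³ ÷ (0.001 m³/L) = 1457.83 L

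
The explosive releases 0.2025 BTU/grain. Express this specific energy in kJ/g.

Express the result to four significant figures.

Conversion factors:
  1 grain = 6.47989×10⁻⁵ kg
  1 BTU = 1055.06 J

0.2025 BTU/grain × 1055.06 J/BTU ÷ 6.47989×10⁻⁵ kg/grain = 3.29712×10⁶ J/kg
3.29712×10⁶ J/kg ÷ 1000 J/kJ × 0.001 kg/g = 3.29712 kJ/g

3.297 kJ/g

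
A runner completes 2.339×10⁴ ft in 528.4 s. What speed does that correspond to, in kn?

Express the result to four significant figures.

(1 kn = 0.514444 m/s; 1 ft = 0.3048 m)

2.339×10⁴ ft × 0.3048 = 7129.27 m
v = d / t = 7129.27 m / 528.4 s = 13.4922 m/s
13.4922 m/s ÷ (0.514444 m/s/kn) = 26.2268 kn

26.23 kn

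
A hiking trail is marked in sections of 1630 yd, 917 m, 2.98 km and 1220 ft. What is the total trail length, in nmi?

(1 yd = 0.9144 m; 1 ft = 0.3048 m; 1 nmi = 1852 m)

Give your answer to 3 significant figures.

1630 yd × 0.9144 → 1490.47 m
917 m (already m)
2.98 km × 1000 → 2980 m
1220 ft × 0.3048 → 371.856 m
Combined: 1490.47 + 917 + 2980 + 371.856 = 5759.33 m
In nmi: 5759.33 / 1852 = 3.10979 nmi

3.11 nmi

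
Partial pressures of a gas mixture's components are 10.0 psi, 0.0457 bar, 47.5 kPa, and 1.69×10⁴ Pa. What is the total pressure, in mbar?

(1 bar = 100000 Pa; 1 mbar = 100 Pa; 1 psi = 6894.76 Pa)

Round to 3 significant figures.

1380 mbar

10.0 psi × 6894.76 = 68947.6 Pa
0.0457 bar × 100000 = 4570 Pa
47.5 kPa × 1000 = 47500 Pa
1.69×10⁴ Pa (already Pa)
Sum: 68947.6 + 4570 + 47500 + 16900 = 137918 Pa
In mbar: 137918 / 100 = 1379.18 mbar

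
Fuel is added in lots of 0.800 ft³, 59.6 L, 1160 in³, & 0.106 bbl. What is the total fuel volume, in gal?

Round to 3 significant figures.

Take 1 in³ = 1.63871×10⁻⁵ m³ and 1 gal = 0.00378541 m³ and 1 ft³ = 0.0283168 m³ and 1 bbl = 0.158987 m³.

0.800 ft³ × 0.0283168 = 0.0226534 m³
59.6 L × 0.001 = 0.0596 m³
1160 in³ × 1.63871×10⁻⁵ = 0.019009 m³
0.106 bbl × 0.158987 = 0.0168526 m³
Sum: 0.0226534 + 0.0596 + 0.019009 + 0.0168526 = 0.118115 m³
In gal: 0.118115 / 0.00378541 = 31.2027 gal

31.2 gal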